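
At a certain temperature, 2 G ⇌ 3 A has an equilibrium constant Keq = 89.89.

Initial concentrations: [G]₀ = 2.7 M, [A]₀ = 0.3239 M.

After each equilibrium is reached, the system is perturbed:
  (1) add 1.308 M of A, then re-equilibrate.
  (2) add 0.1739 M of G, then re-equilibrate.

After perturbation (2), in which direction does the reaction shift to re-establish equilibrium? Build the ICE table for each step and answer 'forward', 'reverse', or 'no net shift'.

Q₀ = 0.004661 vs Keq = 89.89 ⇒ Q<K, forward
Step 1:
                  G         A
  I             2.7    0.3239
  C          -2.042     3.064
  E          0.6576     3.387
  solve Keq expr → x = 1.021; check Q = 89.89
Then add 1.308 M of A.
Step 2:
                  G         A
  I          0.6576     4.695
  C          0.2765   -0.4148
  E          0.9341     4.281
  solve Keq expr → x = -0.1383; check Q = 89.89
Then add 0.1739 M of G.
Step 3:
                  G         A
  I           1.108     4.281
  C         -0.1162    0.1744
  E          0.9918     4.455
  solve Keq expr → x = 0.05812; check Q = 89.89

Direction: forward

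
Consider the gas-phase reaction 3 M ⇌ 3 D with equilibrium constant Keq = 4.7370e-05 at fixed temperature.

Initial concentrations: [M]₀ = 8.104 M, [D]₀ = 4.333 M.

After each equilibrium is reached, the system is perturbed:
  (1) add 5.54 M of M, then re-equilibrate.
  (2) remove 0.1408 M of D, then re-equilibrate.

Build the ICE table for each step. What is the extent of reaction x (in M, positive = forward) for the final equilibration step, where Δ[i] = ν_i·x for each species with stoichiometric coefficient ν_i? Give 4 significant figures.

Q₀ = 0.1529 vs Keq = 4.7370e-05 ⇒ Q>K, reverse
Step 1:
                    M           D
  Initial       8.104       4.333
  Change        3.899      -3.899
  Equil            12      0.4343
  solve Keq expr → x = -1.3; check Q = 4.7370e-05
Then add 5.54 M of M.
Step 2:
                    M           D
  Initial       17.54      0.4343
  Change      -0.1935      0.1935
  Equil         17.35      0.6277
  solve Keq expr → x = 0.06448; check Q = 4.7370e-05
Then remove 0.1408 M of D.
Step 3:
                    M           D
  Initial       17.35      0.4869
  Change      -0.1359      0.1359
  Equil         17.21      0.6228
  solve Keq expr → x = 0.04529; check Q = 4.7370e-05

x = 0.04529 M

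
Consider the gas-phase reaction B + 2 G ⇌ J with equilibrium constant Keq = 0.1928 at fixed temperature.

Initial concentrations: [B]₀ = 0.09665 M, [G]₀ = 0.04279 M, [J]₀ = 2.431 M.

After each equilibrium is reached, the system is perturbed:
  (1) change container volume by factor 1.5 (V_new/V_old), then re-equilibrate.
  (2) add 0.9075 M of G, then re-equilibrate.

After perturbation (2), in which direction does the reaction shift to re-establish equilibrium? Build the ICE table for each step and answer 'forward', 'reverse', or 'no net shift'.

Direction: forward

Q₀ = 1.3737e+04 vs Keq = 0.1928 ⇒ Q>K, reverse
Step 1:
                  B         G         J
  Initial   0.09665   0.04279     2.431
  Change      1.141     2.282    -1.141
  Equil       1.238     2.325      1.29
  solve Keq expr → x = -1.141; check Q = 0.1928
Then change container volume by factor 1.5 (V_new/V_old).
Step 2:
                  B         G         J
  Initial    0.8252      1.55    0.8599
  Change     0.1715    0.3429   -0.1715
  Equil      0.9966     1.893    0.6885
  solve Keq expr → x = -0.1715; check Q = 0.1928
Then add 0.9075 M of G.
Step 3:
                  B         G         J
  Initial    0.9966       2.8    0.6885
  Change     -0.199    -0.398     0.199
  Equil      0.7976     2.402    0.8875
  solve Keq expr → x = 0.199; check Q = 0.1928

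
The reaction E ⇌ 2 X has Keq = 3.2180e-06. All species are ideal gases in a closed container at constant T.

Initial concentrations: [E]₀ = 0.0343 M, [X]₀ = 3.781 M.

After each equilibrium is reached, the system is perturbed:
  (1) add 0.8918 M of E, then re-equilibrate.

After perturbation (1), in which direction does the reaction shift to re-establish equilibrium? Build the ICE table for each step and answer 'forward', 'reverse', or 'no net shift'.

Direction: forward

Q₀ = 416.8 vs Keq = 3.2180e-06 ⇒ Q>K, reverse
Step 1:
                   E          X
  Initial     0.0343      3.781
  Change       1.889     -3.779
  Equil        1.924   0.002488
  solve Keq expr → x = -1.889; check Q = 3.2180e-06
Then add 0.8918 M of E.
Step 2:
                   E          X
  Initial      2.815   0.002488
  Change  -2.6092e-04 5.2184e-04
  Equil        2.815    0.00301
  solve Keq expr → x = 2.6092e-04; check Q = 3.2180e-06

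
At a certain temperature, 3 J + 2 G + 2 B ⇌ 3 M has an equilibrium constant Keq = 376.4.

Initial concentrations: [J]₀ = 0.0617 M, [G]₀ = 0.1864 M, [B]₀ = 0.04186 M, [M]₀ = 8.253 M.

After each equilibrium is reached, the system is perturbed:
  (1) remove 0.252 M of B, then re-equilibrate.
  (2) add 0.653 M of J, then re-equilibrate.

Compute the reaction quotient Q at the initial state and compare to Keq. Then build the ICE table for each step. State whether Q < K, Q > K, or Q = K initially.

Q₀ = 3.9309e+10; Q > K (proceeds reverse)

Q₀ = 3.9309e+10 vs Keq = 376.4 ⇒ Q>K, reverse
Step 1:
                   J          G          B          M
  Initial     0.0617     0.1864    0.04186      8.253
  Change       1.133     0.7551     0.7551     -1.133
  Equil        1.194     0.9415     0.7969       7.12
  solve Keq expr → x = -0.3775; check Q = 376.4
Then remove 0.252 M of B.
Step 2:
                   J          G          B          M
  Initial      1.194     0.9415     0.5449       7.12
  Change      0.1176    0.07837    0.07837    -0.1176
  Equil        1.312       1.02     0.6233      7.003
  solve Keq expr → x = -0.03918; check Q = 376.4
Then add 0.653 M of J.
Step 3:
                   J          G          B          M
  Initial      1.965       1.02     0.6233      7.003
  Change     -0.2069    -0.1379    -0.1379     0.2069
  Equil        1.758     0.8819     0.4854       7.21
  solve Keq expr → x = 0.06896; check Q = 376.4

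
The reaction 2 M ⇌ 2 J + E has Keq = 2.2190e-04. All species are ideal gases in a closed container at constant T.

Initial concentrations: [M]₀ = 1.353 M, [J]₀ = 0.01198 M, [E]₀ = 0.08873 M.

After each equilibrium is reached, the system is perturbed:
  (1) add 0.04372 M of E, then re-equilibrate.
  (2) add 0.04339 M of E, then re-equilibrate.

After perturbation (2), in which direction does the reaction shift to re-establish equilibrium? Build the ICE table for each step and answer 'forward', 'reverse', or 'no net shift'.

Q₀ = 6.9565e-06 vs Keq = 2.2190e-04 ⇒ Q<K, forward
Step 1:
                    M           J           E
  init          1.353     0.01198     0.08873
  Δ          -0.04623     0.04623     0.02311
  eq            1.307     0.05821      0.1118
  solve Keq expr → x = 0.02311; check Q = 2.2190e-04
Then add 0.04372 M of E.
Step 2:
                    M           J           E
  init          1.307     0.05821      0.1556
  Δ           0.00791    -0.00791   -0.003955
  eq            1.315      0.0503      0.1516
  solve Keq expr → x = -0.003955; check Q = 2.2190e-04
Then add 0.04339 M of E.
Step 3:
                    M           J           E
  init          1.315      0.0503       0.195
  Δ          0.005449   -0.005449   -0.002725
  eq             1.32     0.04485      0.1923
  solve Keq expr → x = -0.002725; check Q = 2.2190e-04

Direction: reverse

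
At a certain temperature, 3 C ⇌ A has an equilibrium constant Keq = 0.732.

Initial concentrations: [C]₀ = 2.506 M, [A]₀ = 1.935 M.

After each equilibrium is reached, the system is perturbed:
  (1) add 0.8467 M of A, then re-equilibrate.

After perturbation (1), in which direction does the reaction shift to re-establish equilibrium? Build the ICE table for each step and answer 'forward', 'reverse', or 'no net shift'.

Direction: reverse

Q₀ = 0.123 vs Keq = 0.732 ⇒ Q<K, forward
Step 1:
                   C          A
  init         2.506      1.935
  Δ           -1.045     0.3483
  eq           1.461      2.283
  solve Keq expr → x = 0.3483; check Q = 0.732
Then add 0.8467 M of A.
Step 2:
                   C          A
  init         1.461       3.13
  Δ           0.1531   -0.05104
  eq           1.614      3.079
  solve Keq expr → x = -0.05104; check Q = 0.732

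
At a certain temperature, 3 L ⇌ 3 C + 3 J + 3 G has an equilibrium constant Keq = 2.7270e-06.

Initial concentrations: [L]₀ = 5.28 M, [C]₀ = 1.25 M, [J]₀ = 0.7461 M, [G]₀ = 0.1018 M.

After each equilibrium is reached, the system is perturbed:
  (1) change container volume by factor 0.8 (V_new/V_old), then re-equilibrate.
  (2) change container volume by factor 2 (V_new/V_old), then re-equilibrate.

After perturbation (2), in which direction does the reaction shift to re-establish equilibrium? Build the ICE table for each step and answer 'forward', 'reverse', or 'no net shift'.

Direction: forward

Q₀ = 5.8138e-06 vs Keq = 2.7270e-06 ⇒ Q>K, reverse
Step 1:
                    L           C           J           G
  Initial        5.28        1.25      0.7461      0.1018
  Change      0.01907    -0.01907    -0.01907    -0.01907
  Equil         5.299       1.231       0.727     0.08273
  solve Keq expr → x = -0.006358; check Q = 2.7270e-06
Then change container volume by factor 0.8 (V_new/V_old).
Step 2:
                    L           C           J           G
  Initial       6.624       1.539      0.9088      0.1034
  Change      0.03289    -0.03289    -0.03289    -0.03289
  Equil         6.657       1.506      0.8759     0.07052
  solve Keq expr → x = -0.01096; check Q = 2.7270e-06
Then change container volume by factor 2 (V_new/V_old).
Step 3:
                    L           C           J           G
  Initial       3.328      0.7529      0.4379     0.03526
  Change     -0.07265     0.07265     0.07265     0.07265
  Equil         3.256      0.8255      0.5106      0.1079
  solve Keq expr → x = 0.02422; check Q = 2.7270e-06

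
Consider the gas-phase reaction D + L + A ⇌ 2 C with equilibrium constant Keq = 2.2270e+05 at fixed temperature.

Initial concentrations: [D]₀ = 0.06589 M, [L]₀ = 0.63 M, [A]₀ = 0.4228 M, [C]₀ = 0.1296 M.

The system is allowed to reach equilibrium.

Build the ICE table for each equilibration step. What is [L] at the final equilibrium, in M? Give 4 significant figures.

Q₀ = 0.957 vs Keq = 2.2270e+05 ⇒ Q<K, forward
Step 1:
                  D         L         A         C
  init      0.06589      0.63    0.4228    0.1296
  Δ        -0.06589  -0.06589  -0.06589    0.1318
  eq      1.5237e-06    0.5641    0.3569    0.2614
  solve Keq expr → x = 0.06589; check Q = 2.2270e+05

[L]_eq = 0.5641 M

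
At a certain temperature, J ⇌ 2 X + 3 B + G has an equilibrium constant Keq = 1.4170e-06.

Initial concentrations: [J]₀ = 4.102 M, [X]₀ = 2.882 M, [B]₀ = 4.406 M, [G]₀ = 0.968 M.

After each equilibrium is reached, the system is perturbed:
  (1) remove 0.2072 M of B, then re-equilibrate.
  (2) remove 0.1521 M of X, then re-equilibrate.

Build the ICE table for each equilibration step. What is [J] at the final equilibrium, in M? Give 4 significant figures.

[J]_eq = 5.07 M

Q₀ = 167.6 vs Keq = 1.4170e-06 ⇒ Q>K, reverse
Step 1:
                    J           X           B           G
  init          4.102       2.882       4.406       0.968
  Δ             0.968      -1.936      -2.904      -0.968
  eq             5.07       0.946       1.502  2.3691e-06
  solve Keq expr → x = -0.968; check Q = 1.4170e-06
Then remove 0.2072 M of B.
Step 2:
                    J           X           B           G
  init           5.07       0.946       1.295  2.3691e-06
  Δ       -1.3290e-06  2.6579e-06  3.9869e-06  1.3290e-06
  eq             5.07       0.946       1.295  3.6980e-06
  solve Keq expr → x = 1.3290e-06; check Q = 1.4170e-06
Then remove 0.1521 M of X.
Step 3:
                    J           X           B           G
  init           5.07      0.7939       1.295  3.6980e-06
  Δ       -1.5526e-06  3.1052e-06  4.6578e-06  1.5526e-06
  eq             5.07      0.7939       1.295  5.2506e-06
  solve Keq expr → x = 1.5526e-06; check Q = 1.4170e-06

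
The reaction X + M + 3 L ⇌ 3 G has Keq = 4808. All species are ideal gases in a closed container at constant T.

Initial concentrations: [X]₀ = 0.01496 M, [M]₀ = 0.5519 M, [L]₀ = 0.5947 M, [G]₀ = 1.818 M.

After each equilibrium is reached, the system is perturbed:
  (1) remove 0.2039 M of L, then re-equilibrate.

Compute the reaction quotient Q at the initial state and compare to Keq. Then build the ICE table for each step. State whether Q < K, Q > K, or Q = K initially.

Q₀ = 3460 vs Keq = 4808 ⇒ Q<K, forward
Step 1:
                    X           M           L           G
  init        0.01496      0.5519      0.5947       1.818
  Δ         -0.003366   -0.003366     -0.0101      0.0101
  eq          0.01159      0.5485      0.5846       1.828
  solve Keq expr → x = 0.003366; check Q = 4808
Then remove 0.2039 M of L.
Step 2:
                    X           M           L           G
  init        0.01159      0.5485      0.3807       1.828
  Δ            0.0153      0.0153      0.0459     -0.0459
  eq          0.02689      0.5638      0.4266       1.782
  solve Keq expr → x = -0.0153; check Q = 4808

Q₀ = 3460; Q < K (proceeds forward)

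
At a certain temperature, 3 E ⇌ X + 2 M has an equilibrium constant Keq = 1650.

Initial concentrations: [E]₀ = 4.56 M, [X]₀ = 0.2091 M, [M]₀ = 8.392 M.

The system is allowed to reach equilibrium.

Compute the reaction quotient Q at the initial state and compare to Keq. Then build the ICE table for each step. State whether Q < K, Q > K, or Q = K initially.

Q₀ = 0.1553 vs Keq = 1650 ⇒ Q<K, forward
Step 1:
                    E           X           M
  Initial        4.56      0.2091       8.392
  Change       -4.071       1.357       2.714
  Equil        0.4892       1.566       11.11
  solve Keq expr → x = 1.357; check Q = 1650

Q₀ = 0.1553; Q < K (proceeds forward)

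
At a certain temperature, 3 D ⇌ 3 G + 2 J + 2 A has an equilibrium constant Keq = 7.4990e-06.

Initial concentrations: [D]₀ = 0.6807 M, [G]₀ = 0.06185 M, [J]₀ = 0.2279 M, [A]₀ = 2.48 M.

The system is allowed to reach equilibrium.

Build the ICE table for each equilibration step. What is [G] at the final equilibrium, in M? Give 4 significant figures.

Q₀ = 2.3963e-04 vs Keq = 7.4990e-06 ⇒ Q>K, reverse
Step 1:
                   D          G          J          A
  Initial     0.6807    0.06185     0.2279       2.48
  Change     0.03932   -0.03932   -0.02622   -0.02622
  Equil         0.72    0.02253     0.2017      2.454
  solve Keq expr → x = -0.01311; check Q = 7.4990e-06

[G]_eq = 0.02253 M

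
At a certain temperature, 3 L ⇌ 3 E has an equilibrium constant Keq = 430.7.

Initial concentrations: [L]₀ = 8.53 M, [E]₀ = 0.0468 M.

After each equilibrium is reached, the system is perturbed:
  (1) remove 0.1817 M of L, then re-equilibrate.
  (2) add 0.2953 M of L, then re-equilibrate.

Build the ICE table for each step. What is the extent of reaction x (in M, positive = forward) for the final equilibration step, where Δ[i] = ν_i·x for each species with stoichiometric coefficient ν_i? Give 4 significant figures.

Q₀ = 1.6515e-07 vs Keq = 430.7 ⇒ Q<K, forward
Step 1:
                  L         E
  init         8.53    0.0468
  Δ          -7.527     7.527
  eq          1.003     7.574
  solve Keq expr → x = 2.509; check Q = 430.7
Then remove 0.1817 M of L.
Step 2:
                  L         E
  init       0.8212     7.574
  Δ          0.1605   -0.1605
  eq         0.9817     7.413
  solve Keq expr → x = -0.05348; check Q = 430.7
Then add 0.2953 M of L.
Step 3:
                  L         E
  init        1.277     7.413
  Δ         -0.2608    0.2608
  eq          1.016     7.674
  solve Keq expr → x = 0.08692; check Q = 430.7

x = 0.08692 M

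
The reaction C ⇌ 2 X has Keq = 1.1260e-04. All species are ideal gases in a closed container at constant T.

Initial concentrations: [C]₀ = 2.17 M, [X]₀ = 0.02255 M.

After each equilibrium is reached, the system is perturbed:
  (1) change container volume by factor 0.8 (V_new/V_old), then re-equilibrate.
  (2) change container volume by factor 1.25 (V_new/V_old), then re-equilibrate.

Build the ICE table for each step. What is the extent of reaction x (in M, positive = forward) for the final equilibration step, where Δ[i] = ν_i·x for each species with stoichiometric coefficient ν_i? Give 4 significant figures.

Q₀ = 2.3433e-04 vs Keq = 1.1260e-04 ⇒ Q>K, reverse
Step 1:
                  C         X
  I            2.17   0.02255
  C        0.003453 -0.006906
  E           2.173   0.01564
  solve Keq expr → x = -0.003453; check Q = 1.1260e-04
Then change container volume by factor 0.8 (V_new/V_old).
Step 2:
                  C         X
  I           2.717   0.01955
  C        0.001031 -0.002061
  E           2.718   0.01749
  solve Keq expr → x = -0.001031; check Q = 1.1260e-04
Then change container volume by factor 1.25 (V_new/V_old).
Step 3:
                  C         X
  I           2.174   0.01399
  C       -8.2446e-04  0.001649
  E           2.173   0.01564
  solve Keq expr → x = 8.2446e-04; check Q = 1.1260e-04

x = 8.2446e-04 M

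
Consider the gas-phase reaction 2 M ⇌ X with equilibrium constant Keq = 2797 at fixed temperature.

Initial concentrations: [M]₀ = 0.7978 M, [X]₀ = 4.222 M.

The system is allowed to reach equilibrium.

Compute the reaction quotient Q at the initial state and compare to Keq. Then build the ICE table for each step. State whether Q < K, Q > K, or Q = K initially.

Q₀ = 6.633; Q < K (proceeds forward)

Q₀ = 6.633 vs Keq = 2797 ⇒ Q<K, forward
Step 1:
                    M           X
  I            0.7978       4.222
  C           -0.7572      0.3786
  E           0.04056       4.601
  solve Keq expr → x = 0.3786; check Q = 2797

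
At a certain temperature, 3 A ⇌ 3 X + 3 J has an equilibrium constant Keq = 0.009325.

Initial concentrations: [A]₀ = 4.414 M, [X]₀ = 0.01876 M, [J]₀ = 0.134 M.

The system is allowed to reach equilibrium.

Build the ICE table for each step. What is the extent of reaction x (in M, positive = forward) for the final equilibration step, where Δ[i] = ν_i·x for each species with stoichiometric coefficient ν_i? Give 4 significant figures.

Q₀ = 1.8472e-10 vs Keq = 0.009325 ⇒ Q<K, forward
Step 1:
                   A          X          J
  I            4.414    0.01876      0.134
  C          -0.7979     0.7979     0.7979
  E            3.616     0.8167     0.9319
  solve Keq expr → x = 0.266; check Q = 0.009325

x = 0.266 M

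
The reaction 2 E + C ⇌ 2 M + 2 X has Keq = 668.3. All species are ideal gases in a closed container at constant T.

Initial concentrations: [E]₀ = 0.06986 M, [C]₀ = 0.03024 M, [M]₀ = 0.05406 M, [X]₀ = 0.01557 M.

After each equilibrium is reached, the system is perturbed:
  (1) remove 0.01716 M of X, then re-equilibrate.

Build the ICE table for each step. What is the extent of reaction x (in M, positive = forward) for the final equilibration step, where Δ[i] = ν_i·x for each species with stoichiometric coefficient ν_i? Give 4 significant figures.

x = 2.7800e-04 M

Q₀ = 0.004801 vs Keq = 668.3 ⇒ Q<K, forward
Step 1:
                   E          C          M          X
  I          0.06986    0.03024    0.05406    0.01557
  C         -0.05877   -0.02938    0.05877    0.05877
  E          0.01109 8.5570e-04     0.1128    0.07434
  solve Keq expr → x = 0.02938; check Q = 668.3
Then remove 0.01716 M of X.
Step 2:
                   E          C          M          X
  I          0.01109 8.5570e-04     0.1128    0.05718
  C       -5.5599e-04 -2.7800e-04 5.5599e-04 5.5599e-04
  E          0.01054 5.7770e-04     0.1134    0.05773
  solve Keq expr → x = 2.7800e-04; check Q = 668.3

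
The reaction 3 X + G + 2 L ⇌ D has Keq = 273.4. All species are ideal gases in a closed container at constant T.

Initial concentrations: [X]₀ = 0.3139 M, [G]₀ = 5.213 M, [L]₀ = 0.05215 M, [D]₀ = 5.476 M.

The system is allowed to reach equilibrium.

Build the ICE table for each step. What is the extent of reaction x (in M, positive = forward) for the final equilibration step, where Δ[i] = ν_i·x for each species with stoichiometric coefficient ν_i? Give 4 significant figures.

Q₀ = 1.2488e+04 vs Keq = 273.4 ⇒ Q>K, reverse
Step 1:
                   X          G          L          D
  I           0.3139      5.213    0.05215      5.476
  C           0.1837    0.06122     0.1224   -0.06122
  E           0.4976      5.274     0.1746      5.415
  solve Keq expr → x = -0.06122; check Q = 273.4

x = -0.06122 M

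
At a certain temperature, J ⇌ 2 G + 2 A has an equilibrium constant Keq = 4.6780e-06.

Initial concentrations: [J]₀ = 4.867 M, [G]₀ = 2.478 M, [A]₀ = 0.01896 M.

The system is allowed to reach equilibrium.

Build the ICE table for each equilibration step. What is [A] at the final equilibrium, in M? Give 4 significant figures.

[A]_eq = 0.001941 M

Q₀ = 4.5354e-04 vs Keq = 4.6780e-06 ⇒ Q>K, reverse
Step 1:
                    J           G           A
  Initial       4.867       2.478     0.01896
  Change      0.00851    -0.01702    -0.01702
  Equil         4.876       2.461    0.001941
  solve Keq expr → x = -0.00851; check Q = 4.6780e-06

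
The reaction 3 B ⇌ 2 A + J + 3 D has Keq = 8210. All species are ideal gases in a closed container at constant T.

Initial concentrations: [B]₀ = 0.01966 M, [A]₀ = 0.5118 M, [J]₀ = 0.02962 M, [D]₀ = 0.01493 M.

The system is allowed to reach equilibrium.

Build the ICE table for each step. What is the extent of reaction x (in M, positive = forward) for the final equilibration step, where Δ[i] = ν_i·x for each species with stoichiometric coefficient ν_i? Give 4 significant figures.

Q₀ = 0.003398 vs Keq = 8210 ⇒ Q<K, forward
Step 1:
                  B         A         J         D
  init      0.01966    0.5118   0.02962   0.01493
  Δ         -0.0193   0.01286  0.006432    0.0193
  eq      3.6458e-04    0.5247   0.03605   0.03423
  solve Keq expr → x = 0.006432; check Q = 8210

x = 0.006432 M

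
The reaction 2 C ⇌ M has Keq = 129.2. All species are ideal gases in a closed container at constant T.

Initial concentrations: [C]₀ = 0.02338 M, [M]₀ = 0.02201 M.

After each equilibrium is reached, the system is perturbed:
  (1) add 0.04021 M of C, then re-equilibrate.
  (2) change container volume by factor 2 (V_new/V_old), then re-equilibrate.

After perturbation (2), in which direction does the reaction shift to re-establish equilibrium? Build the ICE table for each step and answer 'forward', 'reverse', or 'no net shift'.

Direction: reverse

Q₀ = 40.27 vs Keq = 129.2 ⇒ Q<K, forward
Step 1:
                   C          M
  init       0.02338    0.02201
  Δ        -0.009049   0.004525
  eq         0.01433    0.02653
  solve Keq expr → x = 0.004525; check Q = 129.2
Then add 0.04021 M of C.
Step 2:
                   C          M
  init       0.05454    0.02653
  Δ         -0.03598    0.01799
  eq         0.01856    0.04452
  solve Keq expr → x = 0.01799; check Q = 129.2
Then change container volume by factor 2 (V_new/V_old).
Step 3:
                   C          M
  init      0.009282    0.02226
  Δ         0.003342  -0.001671
  eq         0.01262    0.02059
  solve Keq expr → x = -0.001671; check Q = 129.2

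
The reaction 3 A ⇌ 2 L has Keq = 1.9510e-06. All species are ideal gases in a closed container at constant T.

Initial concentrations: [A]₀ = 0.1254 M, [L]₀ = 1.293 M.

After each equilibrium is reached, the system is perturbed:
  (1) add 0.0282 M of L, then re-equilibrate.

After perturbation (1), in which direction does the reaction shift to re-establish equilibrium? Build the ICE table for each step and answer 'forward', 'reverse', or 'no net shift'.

Q₀ = 847.8 vs Keq = 1.9510e-06 ⇒ Q>K, reverse
Step 1:
                   A          L
  I           0.1254      1.293
  C            1.933     -1.289
  E            2.059   0.004126
  solve Keq expr → x = -0.6444; check Q = 1.9510e-06
Then add 0.0282 M of L.
Step 2:
                   A          L
  I            2.059    0.03233
  C          0.04211   -0.02807
  E            2.101   0.004253
  solve Keq expr → x = -0.01404; check Q = 1.9510e-06

Direction: reverse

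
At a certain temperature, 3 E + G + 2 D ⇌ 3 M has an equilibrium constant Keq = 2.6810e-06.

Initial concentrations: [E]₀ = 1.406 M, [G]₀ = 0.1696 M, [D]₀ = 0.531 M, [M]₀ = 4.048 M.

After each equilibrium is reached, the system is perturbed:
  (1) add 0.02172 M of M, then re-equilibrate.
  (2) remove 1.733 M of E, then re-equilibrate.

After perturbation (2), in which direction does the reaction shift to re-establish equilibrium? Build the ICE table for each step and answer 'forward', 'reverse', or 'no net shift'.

Direction: reverse

Q₀ = 499.1 vs Keq = 2.6810e-06 ⇒ Q>K, reverse
Step 1:
                  E         G         D         M
  init        1.406    0.1696     0.531     4.048
  Δ           3.871      1.29     2.581    -3.871
  eq          5.277      1.46     3.112    0.1772
  solve Keq expr → x = -1.29; check Q = 2.6810e-06
Then add 0.02172 M of M.
Step 2:
                  E         G         D         M
  init        5.277      1.46     3.112     0.199
  Δ         0.02025   0.00675    0.0135  -0.02025
  eq          5.297     1.467     3.125    0.1787
  solve Keq expr → x = -0.00675; check Q = 2.6810e-06
Then remove 1.733 M of E.
Step 3:
                  E         G         D         M
  init        3.564     1.467     3.125    0.1787
  Δ         0.05514   0.01838   0.03676  -0.05514
  eq          3.619     1.485     3.162    0.1236
  solve Keq expr → x = -0.01838; check Q = 2.6810e-06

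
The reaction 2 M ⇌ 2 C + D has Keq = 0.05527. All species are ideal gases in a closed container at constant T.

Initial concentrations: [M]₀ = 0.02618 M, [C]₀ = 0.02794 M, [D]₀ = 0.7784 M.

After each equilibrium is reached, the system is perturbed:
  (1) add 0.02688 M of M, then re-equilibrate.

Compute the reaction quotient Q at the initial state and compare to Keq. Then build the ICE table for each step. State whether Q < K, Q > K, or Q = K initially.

Q₀ = 0.8866 vs Keq = 0.05527 ⇒ Q>K, reverse
Step 1:
                   M          C          D
  Initial    0.02618    0.02794     0.7784
  Change     0.01651   -0.01651  -0.008253
  Equil      0.04269    0.01143     0.7701
  solve Keq expr → x = -0.008253; check Q = 0.05527
Then add 0.02688 M of M.
Step 2:
                   M          C          D
  Initial    0.06957    0.01143     0.7701
  Change   -0.005655   0.005655   0.002827
  Equil      0.06391    0.01709      0.773
  solve Keq expr → x = 0.002827; check Q = 0.05527

Q₀ = 0.8866; Q > K (proceeds reverse)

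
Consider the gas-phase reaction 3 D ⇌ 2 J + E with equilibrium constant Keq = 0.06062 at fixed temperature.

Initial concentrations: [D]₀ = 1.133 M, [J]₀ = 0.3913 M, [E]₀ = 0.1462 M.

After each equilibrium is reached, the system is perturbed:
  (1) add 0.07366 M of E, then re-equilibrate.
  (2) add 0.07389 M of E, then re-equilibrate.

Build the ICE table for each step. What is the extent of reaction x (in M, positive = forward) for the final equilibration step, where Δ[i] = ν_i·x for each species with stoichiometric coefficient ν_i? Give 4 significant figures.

x = -0.01209 M

Q₀ = 0.01539 vs Keq = 0.06062 ⇒ Q<K, forward
Step 1:
                  D         J         E
  Initial     1.133    0.3913    0.1462
  Change    -0.1763    0.1176   0.05878
  Equil      0.9567    0.5089     0.205
  solve Keq expr → x = 0.05878; check Q = 0.06062
Then add 0.07366 M of E.
Step 2:
                  D         J         E
  Initial    0.9567    0.5089    0.2786
  Change     0.0439  -0.02927  -0.01463
  Equil       1.001    0.4796     0.264
  solve Keq expr → x = -0.01463; check Q = 0.06062
Then add 0.07389 M of E.
Step 3:
                  D         J         E
  Initial     1.001    0.4796    0.3379
  Change    0.03628  -0.02418  -0.01209
  Equil       1.037    0.4554    0.3258
  solve Keq expr → x = -0.01209; check Q = 0.06062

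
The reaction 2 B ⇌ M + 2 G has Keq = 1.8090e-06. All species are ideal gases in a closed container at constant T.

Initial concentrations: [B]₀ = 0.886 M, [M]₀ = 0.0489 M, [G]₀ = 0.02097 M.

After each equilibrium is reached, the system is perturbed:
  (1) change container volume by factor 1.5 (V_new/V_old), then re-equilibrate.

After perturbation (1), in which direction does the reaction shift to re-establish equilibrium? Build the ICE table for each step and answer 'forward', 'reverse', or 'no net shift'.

Direction: forward

Q₀ = 2.7393e-05 vs Keq = 1.8090e-06 ⇒ Q>K, reverse
Step 1:
                    B           M           G
  I             0.886      0.0489     0.02097
  C           0.01501   -0.007507    -0.01501
  E             0.901     0.04139    0.005956
  solve Keq expr → x = -0.007507; check Q = 1.8090e-06
Then change container volume by factor 1.5 (V_new/V_old).
Step 2:
                    B           M           G
  I            0.6007      0.0276    0.003971
  C       -8.4867e-04  4.2433e-04  8.4867e-04
  E            0.5998     0.02802     0.00482
  solve Keq expr → x = 4.2433e-04; check Q = 1.8090e-06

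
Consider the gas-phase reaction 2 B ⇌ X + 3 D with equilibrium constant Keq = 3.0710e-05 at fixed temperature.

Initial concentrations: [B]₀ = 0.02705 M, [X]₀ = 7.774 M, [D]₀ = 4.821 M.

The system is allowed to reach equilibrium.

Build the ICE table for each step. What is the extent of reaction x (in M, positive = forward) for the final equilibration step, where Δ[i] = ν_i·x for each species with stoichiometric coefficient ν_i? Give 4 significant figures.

Q₀ = 1.1905e+06 vs Keq = 3.0710e-05 ⇒ Q>K, reverse
Step 1:
                   B          X          D
  init       0.02705      7.774      4.821
  Δ            3.189     -1.595     -4.784
  eq           3.216      6.179    0.03718
  solve Keq expr → x = -1.595; check Q = 3.0710e-05

x = -1.595 M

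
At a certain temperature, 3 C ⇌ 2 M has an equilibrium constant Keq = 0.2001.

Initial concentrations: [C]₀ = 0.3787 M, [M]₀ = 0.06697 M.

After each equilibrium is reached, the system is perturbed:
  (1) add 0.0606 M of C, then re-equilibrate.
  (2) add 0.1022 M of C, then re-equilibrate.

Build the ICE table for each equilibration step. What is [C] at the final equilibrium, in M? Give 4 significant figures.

Q₀ = 0.08258 vs Keq = 0.2001 ⇒ Q<K, forward
Step 1:
                   C          M
  init        0.3787    0.06697
  Δ         -0.03484    0.02323
  eq          0.3439     0.0902
  solve Keq expr → x = 0.01161; check Q = 0.2001
Then add 0.0606 M of C.
Step 2:
                   C          M
  init        0.4045     0.0902
  Δ         -0.02287    0.01525
  eq          0.3816     0.1054
  solve Keq expr → x = 0.007623; check Q = 0.2001
Then add 0.1022 M of C.
Step 3:
                   C          M
  init        0.4838     0.1054
  Δ         -0.04012    0.02675
  eq          0.4437     0.1322
  solve Keq expr → x = 0.01337; check Q = 0.2001

[C]_eq = 0.4437 M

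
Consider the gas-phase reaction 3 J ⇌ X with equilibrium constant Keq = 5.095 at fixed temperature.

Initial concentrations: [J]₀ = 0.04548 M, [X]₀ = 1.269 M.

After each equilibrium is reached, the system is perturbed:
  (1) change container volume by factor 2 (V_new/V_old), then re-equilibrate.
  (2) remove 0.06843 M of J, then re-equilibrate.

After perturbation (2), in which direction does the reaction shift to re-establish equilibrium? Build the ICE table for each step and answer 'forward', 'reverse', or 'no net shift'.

Direction: reverse

Q₀ = 1.3490e+04 vs Keq = 5.095 ⇒ Q>K, reverse
Step 1:
                  J         X
  I         0.04548     1.269
  C          0.5517   -0.1839
  E          0.5972     1.085
  solve Keq expr → x = -0.1839; check Q = 5.095
Then change container volume by factor 2 (V_new/V_old).
Step 2:
                  J         X
  I          0.2986    0.5425
  C          0.1594  -0.05313
  E           0.458    0.4894
  solve Keq expr → x = -0.05313; check Q = 5.095
Then remove 0.06843 M of J.
Step 3:
                  J         X
  I          0.3895    0.4894
  C          0.0619  -0.02063
  E          0.4515    0.4688
  solve Keq expr → x = -0.02063; check Q = 5.095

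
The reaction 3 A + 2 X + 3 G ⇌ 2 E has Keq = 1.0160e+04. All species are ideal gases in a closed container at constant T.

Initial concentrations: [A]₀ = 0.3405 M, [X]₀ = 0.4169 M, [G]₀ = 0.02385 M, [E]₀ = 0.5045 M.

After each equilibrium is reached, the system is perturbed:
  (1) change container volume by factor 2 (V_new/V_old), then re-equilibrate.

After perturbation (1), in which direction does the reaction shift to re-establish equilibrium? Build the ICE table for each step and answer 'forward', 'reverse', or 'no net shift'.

Q₀ = 2.7343e+06 vs Keq = 1.0160e+04 ⇒ Q>K, reverse
Step 1:
                    A           X           G           E
  Initial      0.3405      0.4169     0.02385      0.5045
  Change      0.08203     0.05469     0.08203    -0.05469
  Equil        0.4225      0.4716      0.1059      0.4498
  solve Keq expr → x = -0.02734; check Q = 1.0160e+04
Then change container volume by factor 2 (V_new/V_old).
Step 2:
                    A           X           G           E
  Initial      0.2113      0.2358     0.05294      0.2249
  Change      0.06887     0.04591     0.06887    -0.04591
  Equil        0.2801      0.2817      0.1218       0.179
  solve Keq expr → x = -0.02296; check Q = 1.0160e+04

Direction: reverse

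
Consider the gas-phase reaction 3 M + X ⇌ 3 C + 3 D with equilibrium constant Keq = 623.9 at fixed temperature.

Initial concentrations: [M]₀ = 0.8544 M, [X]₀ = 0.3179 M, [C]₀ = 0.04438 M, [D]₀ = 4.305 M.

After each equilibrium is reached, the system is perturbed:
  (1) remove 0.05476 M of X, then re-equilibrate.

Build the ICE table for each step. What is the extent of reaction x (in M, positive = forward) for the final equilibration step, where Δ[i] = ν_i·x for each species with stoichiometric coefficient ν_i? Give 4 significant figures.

x = -0.007251 M

Q₀ = 0.03517 vs Keq = 623.9 ⇒ Q<K, forward
Step 1:
                    M           X           C           D
  init         0.8544      0.3179     0.04438       4.305
  Δ           -0.4106     -0.1369      0.4106      0.4106
  eq           0.4438       0.181       0.455       4.716
  solve Keq expr → x = 0.1369; check Q = 623.9
Then remove 0.05476 M of X.
Step 2:
                    M           X           C           D
  init         0.4438      0.1263       0.455       4.716
  Δ           0.02175    0.007251    -0.02175    -0.02175
  eq           0.4656      0.1335      0.4332       4.694
  solve Keq expr → x = -0.007251; check Q = 623.9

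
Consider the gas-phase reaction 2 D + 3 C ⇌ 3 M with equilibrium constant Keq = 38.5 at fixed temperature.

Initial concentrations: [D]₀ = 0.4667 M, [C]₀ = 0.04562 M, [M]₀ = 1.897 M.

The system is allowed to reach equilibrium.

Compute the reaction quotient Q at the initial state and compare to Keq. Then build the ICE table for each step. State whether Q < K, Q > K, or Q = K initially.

Q₀ = 3.3011e+05 vs Keq = 38.5 ⇒ Q>K, reverse
Step 1:
                   D          C          M
  I           0.4667    0.04562      1.897
  C           0.3065     0.4597    -0.4597
  E           0.7732     0.5053      1.437
  solve Keq expr → x = -0.1532; check Q = 38.5

Q₀ = 3.3011e+05; Q > K (proceeds reverse)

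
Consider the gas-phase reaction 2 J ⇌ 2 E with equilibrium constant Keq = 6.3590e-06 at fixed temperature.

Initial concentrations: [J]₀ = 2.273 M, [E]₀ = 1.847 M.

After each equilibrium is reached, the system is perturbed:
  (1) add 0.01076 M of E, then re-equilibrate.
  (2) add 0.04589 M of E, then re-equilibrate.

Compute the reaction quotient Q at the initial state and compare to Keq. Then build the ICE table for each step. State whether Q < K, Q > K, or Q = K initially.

Q₀ = 0.6603 vs Keq = 6.3590e-06 ⇒ Q>K, reverse
Step 1:
                  J         E
  Initial     2.273     1.847
  Change      1.837    -1.837
  Equil        4.11   0.01036
  solve Keq expr → x = -0.9183; check Q = 6.3590e-06
Then add 0.01076 M of E.
Step 2:
                  J         E
  Initial      4.11   0.02112
  Change    0.01073  -0.01073
  Equil        4.12   0.01039
  solve Keq expr → x = -0.005366; check Q = 6.3590e-06
Then add 0.04589 M of E.
Step 3:
                  J         E
  Initial      4.12   0.05628
  Change    0.04577  -0.04577
  Equil       4.166   0.01051
  solve Keq expr → x = -0.02289; check Q = 6.3590e-06

Q₀ = 0.6603; Q > K (proceeds reverse)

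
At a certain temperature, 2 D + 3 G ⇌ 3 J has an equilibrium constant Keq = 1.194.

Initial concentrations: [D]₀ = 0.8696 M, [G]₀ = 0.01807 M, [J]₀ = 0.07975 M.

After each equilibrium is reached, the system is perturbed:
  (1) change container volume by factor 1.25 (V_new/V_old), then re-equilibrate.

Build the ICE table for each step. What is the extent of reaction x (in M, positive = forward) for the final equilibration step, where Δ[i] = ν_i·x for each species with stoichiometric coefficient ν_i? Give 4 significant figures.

Q₀ = 113.7 vs Keq = 1.194 ⇒ Q>K, reverse
Step 1:
                    D           G           J
  init         0.8696     0.01807     0.07975
  Δ           0.02086     0.03129    -0.03129
  eq           0.8905     0.04936     0.04846
  solve Keq expr → x = -0.01043; check Q = 1.194
Then change container volume by factor 1.25 (V_new/V_old).
Step 2:
                    D           G           J
  init         0.7124     0.03948     0.03877
  Δ          0.001912    0.002868   -0.002868
  eq           0.7143     0.04235      0.0359
  solve Keq expr → x = -9.5603e-04; check Q = 1.194

x = -9.5603e-04 M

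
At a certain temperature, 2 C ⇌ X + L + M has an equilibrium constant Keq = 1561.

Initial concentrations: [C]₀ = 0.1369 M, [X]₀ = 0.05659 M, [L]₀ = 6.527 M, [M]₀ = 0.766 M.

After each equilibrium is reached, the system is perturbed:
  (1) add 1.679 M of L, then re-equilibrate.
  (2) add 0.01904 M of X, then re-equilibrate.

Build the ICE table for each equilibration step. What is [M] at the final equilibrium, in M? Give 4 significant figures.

Q₀ = 15.1 vs Keq = 1561 ⇒ Q<K, forward
Step 1:
                    C           X           L           M
  Initial      0.1369     0.05659       6.527       0.766
  Change      -0.1169     0.05845     0.05845     0.05845
  Equil          0.02       0.115       6.585      0.8244
  solve Keq expr → x = 0.05845; check Q = 1561
Then add 1.679 M of L.
Step 2:
                    C           X           L           M
  Initial        0.02       0.115       8.264      0.8244
  Change     0.002277   -0.001139   -0.001139   -0.001139
  Equil       0.02228      0.1139       8.263      0.8233
  solve Keq expr → x = -0.001139; check Q = 1561
Then add 0.01904 M of X.
Step 3:
                    C           X           L           M
  Initial     0.02228      0.1329       8.263      0.8233
  Change       0.0017 -8.4981e-04 -8.4981e-04 -8.4981e-04
  Equil       0.02398      0.1321       8.262      0.8225
  solve Keq expr → x = -8.4981e-04; check Q = 1561

[M]_eq = 0.8225 M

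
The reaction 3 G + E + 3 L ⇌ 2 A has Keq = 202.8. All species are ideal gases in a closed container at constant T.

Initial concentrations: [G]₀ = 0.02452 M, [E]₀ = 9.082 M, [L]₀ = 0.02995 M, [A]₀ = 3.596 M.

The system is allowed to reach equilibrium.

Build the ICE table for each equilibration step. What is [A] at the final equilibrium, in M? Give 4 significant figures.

[A]_eq = 3.33 M

Q₀ = 3.5951e+09 vs Keq = 202.8 ⇒ Q>K, reverse
Step 1:
                   G          E          L          A
  I          0.02452      9.082    0.02995      3.596
  C           0.3983     0.1328     0.3983    -0.2655
  E           0.4228      9.215     0.4282       3.33
  solve Keq expr → x = -0.1328; check Q = 202.8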